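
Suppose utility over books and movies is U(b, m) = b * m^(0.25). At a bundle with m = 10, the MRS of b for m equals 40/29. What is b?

MU_b = m^(0.25) and MU_m = 0.25·b·m^(-0.75).
MRS = MU_b/MU_m = (4)·m/b.
Substitute m = 10: MRS = 40/b. Setting 40/b = 40/29 gives b = 40/(40/29) = 29.

b = 29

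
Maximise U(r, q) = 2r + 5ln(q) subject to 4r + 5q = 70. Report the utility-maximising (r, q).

r* = 15, q* = 2

MU_r = 2, MU_q = 5/q.
MRS = 2 ÷ (5/q).
Tangency: set MRS = p_r/p_q = 4/5 = 0.8.
MRS depends only on q: 0.4·q = 0.8 ⇒ q* = 0.8/0.4 = 2.
From the budget, 4·r = 70 − 5·2 = 60, so r* = 15.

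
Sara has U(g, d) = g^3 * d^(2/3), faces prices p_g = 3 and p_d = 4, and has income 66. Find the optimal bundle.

MU_g = 3·g^2·d^(2/3) and MU_d = 2/3·g^3·d^(-1/3).
MRS = MU_g/MU_d = (4.5)·d/g.
Tangency: set MRS = p_g/p_d = 3/4 = 0.75.
So (4.5)·d/g = 0.75, i.e. d = (1/6)·g.
Substitute into the budget 3·g + 4·d = 66: (11/3)·g = 66, so g* = 18.
Then d* = (1/6)·18 = 3.

g* = 18, d* = 3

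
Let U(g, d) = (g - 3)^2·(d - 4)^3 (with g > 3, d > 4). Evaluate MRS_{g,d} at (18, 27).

MRS = 46/45

MU_g = 2·(g−3)·(d−4)^3, MU_d = 3·(g−3)^2·(d−4)^2.
MRS = (2/3)·(d−4)/(g−3).
At (18, 27): MRS = 46/45.
That is, one extra unit of g is worth 46/45 units of d at the margin.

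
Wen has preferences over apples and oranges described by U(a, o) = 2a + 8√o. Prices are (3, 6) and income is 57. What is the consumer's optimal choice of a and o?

MU_a = 2, MU_o = 8/(2√o).
MRS = 2 ÷ (8/(2√o)).
Tangency: set MRS = p_a/p_o = 3/6 = 0.5.
MRS depends only on o: 0.5·√o = 0.5 ⇒ √o = 0.5/0.5 = 1 ⇒ o* = 1.
From the budget, 3·a = 57 − 6·1 = 51, so a* = 17.

a* = 17, o* = 1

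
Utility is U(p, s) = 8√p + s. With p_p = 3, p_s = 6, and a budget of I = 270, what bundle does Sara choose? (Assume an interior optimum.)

p* = 64, s* = 13

MU_p = 8/(2√p), MU_s = 1.
MRS = 8/(2√p) ÷ 1.
Tangency: set MRS = p_p/p_s = 3/6 = 0.5.
MRS depends only on p: 4/√p = 0.5 ⇒ √p = 4/0.5 = 8 ⇒ p* = 64.
From the budget, 6·s = 270 − 3·64 = 78, so s* = 13.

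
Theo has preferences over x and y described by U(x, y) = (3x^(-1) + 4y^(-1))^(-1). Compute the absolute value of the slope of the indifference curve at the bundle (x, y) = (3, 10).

MRS = 25/3

For CES with ρ = -1, MRS = (3/4)·(y/x)^2.
At (3, 10): MRS = 25/3.
That is, one extra unit of x is worth 25/3 units of y at the margin.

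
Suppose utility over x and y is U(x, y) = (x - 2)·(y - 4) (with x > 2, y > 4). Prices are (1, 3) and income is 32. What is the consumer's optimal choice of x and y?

x* = 11, y* = 7

MU_x = (y−4), MU_y = (x−2).
MRS = (y−4)/(x−2).
Tangency: set MRS = p_x/p_y = 1/3.
So (y − 4)/(x − 2) = 1/3, i.e. (y − 4) = (1/3)·(x − 2).
Rewrite the budget in excess-of-subsistence terms: 1·(x − 2) + 3·(y − 4) = 32 − 1·2 − 3·4 = 18.
Substituting, 2·(x − 2) = 18, so x − 2 = 9 and x* = 11.
Then y − 4 = (1/3)·9 = 3, so y* = 7.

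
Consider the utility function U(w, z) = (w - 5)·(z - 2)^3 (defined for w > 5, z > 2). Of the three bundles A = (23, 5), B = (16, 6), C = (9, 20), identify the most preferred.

Evaluate utility at each bundle:
U(A) = 486.
U(B) = 704.
U(C) = 23328.
Highest utility is C, so C ≻ B ≻ A.

Bundle C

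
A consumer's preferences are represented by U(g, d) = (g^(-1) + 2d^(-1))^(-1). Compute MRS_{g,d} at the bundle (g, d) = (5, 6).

MRS = 18/25

For CES with ρ = -1, MRS = (1/2)·(d/g)^2.
At (5, 6): MRS = 18/25.
So at (5, 6) the consumer would give up 18/25 units of d for one more unit of g.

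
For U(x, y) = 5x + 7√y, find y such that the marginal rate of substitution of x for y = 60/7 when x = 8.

y = 36

MU_x = 5, MU_y = 7/(2√y).
MRS = 5 ÷ (7/(2√y)).
MRS depends only on y: (10/7)·√y = 60/7 ⇒ √y = (60/7)/(10/7) = 6 ⇒ y = 36.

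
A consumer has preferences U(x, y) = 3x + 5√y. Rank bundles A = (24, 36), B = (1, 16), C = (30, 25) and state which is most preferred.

Bundle C

Evaluate utility at each bundle:
U(A) = 102.000.
U(B) = 23.000.
U(C) = 115.000.
Highest utility is C, so C ≻ A ≻ B.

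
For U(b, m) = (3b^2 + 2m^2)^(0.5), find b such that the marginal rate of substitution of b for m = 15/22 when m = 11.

b = 5

For CES with ρ = 2, MRS = (3/2)·(m/b)^(-1).
Setting (3/2)·(11/b)^(-1) = 15/22 gives (11/b)^(-1) = 5/11, so 11/b = 2.2 and b = 5.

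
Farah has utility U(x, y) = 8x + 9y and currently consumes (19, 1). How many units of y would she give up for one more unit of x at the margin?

MRS = 8/9

MU_x = 8, MU_y = 9, so MRS = 8/9 at every bundle.
At (19, 1): MRS = 8/9.
That is, one extra unit of x is worth 8/9 units of y at the margin.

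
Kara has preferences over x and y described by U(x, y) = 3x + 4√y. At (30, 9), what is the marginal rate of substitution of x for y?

MU_x = 3, MU_y = 4/(2√y).
MRS = 3 ÷ (4/(2√y)).
At (30, 9): MRS = 4.5.
So at (30, 9) the consumer would give up 4.5 units of y for one more unit of x.

MRS = 4.5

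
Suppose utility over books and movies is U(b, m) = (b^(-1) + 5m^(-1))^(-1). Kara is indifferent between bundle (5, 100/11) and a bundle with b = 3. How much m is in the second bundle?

m = 12

U depends on (b, m) only through S = b^(-1) + 5m^(-1), so equal utility means equal S. At (5, 100/11): S = 0.75.
With b = 3: 3^(-1) = 1/3, so 5m^(-1) = 0.75 − 1/3 = 5/12, i.e. m^(-1) = 1/12.
Hence m = 1/(1/12) = 12.
Check: U(3, 12) = 1.3333.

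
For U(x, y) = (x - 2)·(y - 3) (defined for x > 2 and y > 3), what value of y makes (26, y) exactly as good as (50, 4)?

U(50, 4) = 48.
Set U(26, y) = 48 and solve.
With x = 26: (26 − 2) = 24, so (y − 3) = 48/24 = 2.
So y = 3 + 2 = 5.
Check: U(26, 5) = 48.

y = 5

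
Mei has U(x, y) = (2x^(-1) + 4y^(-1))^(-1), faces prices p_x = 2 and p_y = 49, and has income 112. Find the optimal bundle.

x* = 7, y* = 2

For CES with ρ = -1, MRS = (2/4)·(y/x)^2.
Tangency: set MRS = p_x/p_y = 2/49.
So (y/x)^2 = 4/49; taking the square root, y/x = 2/7, i.e. y = (2/7)·x.
Substitute into the budget 2·x + 49·y = 112: 16·x = 112, so x* = 7 and y* = (2/7)·7 = 2.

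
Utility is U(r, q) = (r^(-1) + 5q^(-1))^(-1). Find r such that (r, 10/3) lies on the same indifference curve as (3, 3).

r = 2

U depends on (r, q) only through S = r^(-1) + 5q^(-1), so equal utility means equal S. At (3, 3): S = 2.
With q = 10/3: 5·(10/3)^(-1) = 1.5, so r^(-1) = 2 − 1.5 = 0.5.
Hence r = 1/0.5 = 2.
Check: U(2, 10/3) = 0.5.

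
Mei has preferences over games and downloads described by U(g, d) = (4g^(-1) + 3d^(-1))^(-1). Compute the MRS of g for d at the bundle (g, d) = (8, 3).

MRS = 3/16

For CES with ρ = -1, MRS = (4/3)·(d/g)^2.
At (8, 3): MRS = 3/16.
The indifference curve has slope −3/16 at this bundle.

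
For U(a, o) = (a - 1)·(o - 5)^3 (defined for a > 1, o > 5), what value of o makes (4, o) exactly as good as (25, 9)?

U(25, 9) = 1536.
Set U(4, o) = 1536 and solve.
With a = 4: (4 − 1) = 3, so (o − 5)^3 = 1536/3 = 512.
Taking the cube root (with o > 5): o − 5 = 8, so o = 13.
Check: U(4, 13) = 1536.

o = 13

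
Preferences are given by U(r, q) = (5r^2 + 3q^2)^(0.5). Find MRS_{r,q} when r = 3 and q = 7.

MRS = 5/7

For CES with ρ = 2, MRS = (5/3)·(q/r)^(-1).
At (3, 7): MRS = 5/7.
So at (3, 7) the consumer would give up 5/7 units of q for one more unit of r.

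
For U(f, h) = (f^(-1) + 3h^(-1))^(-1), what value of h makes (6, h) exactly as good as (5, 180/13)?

h = 12

U depends on (f, h) only through S = f^(-1) + 3h^(-1), so equal utility means equal S. At (5, 180/13): S = 5/12.
With f = 6: 6^(-1) = 1/6, so 3h^(-1) = 5/12 − 1/6 = 0.25, i.e. h^(-1) = 1/12.
Hence h = 1/(1/12) = 12.
Check: U(6, 12) = 2.4.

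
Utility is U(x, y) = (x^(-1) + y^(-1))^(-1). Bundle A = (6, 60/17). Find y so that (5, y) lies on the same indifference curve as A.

y = 4

U depends on (x, y) only through S = x^(-1) + y^(-1), so equal utility means equal S. At (6, 60/17): S = 0.45.
With x = 5: 5^(-1) = 0.2, so y^(-1) = 0.45 − 0.2 = 0.25.
Hence y = 1/0.25 = 4.
Check: U(5, 4) = 2.2222.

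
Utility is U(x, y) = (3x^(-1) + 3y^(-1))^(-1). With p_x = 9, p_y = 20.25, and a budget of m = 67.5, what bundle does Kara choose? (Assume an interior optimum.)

For CES with ρ = -1, MRS = (y/x)^2.
Tangency: set MRS = p_x/p_y = 9/20.25 = 4/9.
So (y/x)^2 = 4/9; taking the square root, y/x = 2/3, i.e. y = (2/3)·x.
Substitute into the budget 9·x + 20.25·y = 67.5: 22.5·x = 67.5, so x* = 3 and y* = (2/3)·3 = 2.

x* = 3, y* = 2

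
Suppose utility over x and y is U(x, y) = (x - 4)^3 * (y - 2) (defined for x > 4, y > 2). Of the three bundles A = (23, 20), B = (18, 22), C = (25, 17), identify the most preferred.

Evaluate utility at each bundle:
U(A) = 123462.
U(B) = 54880.
U(C) = 138915.
Highest utility is C, so C ≻ A ≻ B.

Bundle C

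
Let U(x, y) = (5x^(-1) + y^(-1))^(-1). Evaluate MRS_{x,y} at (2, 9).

MRS = 101.25

For CES with ρ = -1, MRS = (5/1)·(y/x)^2.
At (2, 9): MRS = 101.25.
The indifference curve has slope −101.25 at this bundle.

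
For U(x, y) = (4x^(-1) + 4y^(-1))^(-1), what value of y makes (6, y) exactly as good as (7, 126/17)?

U depends on (x, y) only through S = 4x^(-1) + 4y^(-1), so equal utility means equal S. At (7, 126/17): S = 10/9.
With x = 6: 4·6^(-1) = 2/3, so 4y^(-1) = 10/9 − 2/3 = 4/9, i.e. y^(-1) = 1/9.
Hence y = 1/(1/9) = 9.
Check: U(6, 9) = 0.9.

y = 9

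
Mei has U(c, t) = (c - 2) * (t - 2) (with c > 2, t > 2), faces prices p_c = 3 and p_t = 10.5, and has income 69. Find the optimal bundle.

MU_c = (t−2), MU_t = (c−2).
MRS = (t−2)/(c−2).
Tangency: set MRS = p_c/p_t = 3/10.5 = 2/7.
So (t − 2)/(c − 2) = 2/7, i.e. (t − 2) = (2/7)·(c − 2).
Rewrite the budget in excess-of-subsistence terms: 3·(c − 2) + 10.5·(t − 2) = 69 − 3·2 − 10.5·2 = 42.
Substituting, 6·(c − 2) = 42, so c − 2 = 7 and c* = 9.
Then t − 2 = (2/7)·7 = 2, so t* = 4.

c* = 9, t* = 4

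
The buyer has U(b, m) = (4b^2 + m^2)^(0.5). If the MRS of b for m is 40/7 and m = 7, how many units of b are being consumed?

b = 10

For CES with ρ = 2, MRS = (4/1)·(m/b)^(-1).
Setting (4/1)·(7/b)^(-1) = 40/7 gives (7/b)^(-1) = 10/7, so 7/b = 0.7 and b = 10.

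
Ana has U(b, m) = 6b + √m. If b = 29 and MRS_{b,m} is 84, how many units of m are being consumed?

m = 49

MU_b = 6, MU_m = 1/(2√m).
MRS = 6 ÷ (1/(2√m)).
MRS depends only on m: 12·√m = 84 ⇒ √m = 84/12 = 7 ⇒ m = 49.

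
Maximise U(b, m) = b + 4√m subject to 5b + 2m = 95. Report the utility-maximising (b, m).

MU_b = 1, MU_m = 4/(2√m).
MRS = 1 ÷ (4/(2√m)).
Tangency: set MRS = p_b/p_m = 5/2 = 2.5.
MRS depends only on m: 0.5·√m = 2.5 ⇒ √m = 2.5/0.5 = 5 ⇒ m* = 25.
From the budget, 5·b = 95 − 2·25 = 45, so b* = 9.

b* = 9, m* = 25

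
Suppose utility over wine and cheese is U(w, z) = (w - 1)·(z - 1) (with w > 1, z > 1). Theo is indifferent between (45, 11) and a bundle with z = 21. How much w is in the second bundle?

U(45, 11) = 440.
Set U(w, 21) = 440 and solve.
With z = 21: (21 − 1) = 20, so (w − 1) = 440/20 = 22.
So w = 1 + 22 = 23.
Check: U(23, 21) = 440.

w = 23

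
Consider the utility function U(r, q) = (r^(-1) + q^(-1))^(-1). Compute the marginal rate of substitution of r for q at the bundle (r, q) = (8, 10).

For CES with ρ = -1, MRS = (q/r)^2.
At (8, 10): MRS = 25/16.
So at (8, 10) the consumer would give up 25/16 units of q for one more unit of r.

MRS = 25/16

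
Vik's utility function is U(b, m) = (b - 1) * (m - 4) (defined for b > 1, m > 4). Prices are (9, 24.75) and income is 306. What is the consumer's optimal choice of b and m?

b* = 12, m* = 8

MU_b = (m−4), MU_m = (b−1).
MRS = (m−4)/(b−1).
Tangency: set MRS = p_b/p_m = 9/24.75 = 4/11.
So (m − 4)/(b − 1) = 4/11, i.e. (m − 4) = (4/11)·(b − 1).
Rewrite the budget in excess-of-subsistence terms: 9·(b − 1) + 24.75·(m − 4) = 306 − 9·1 − 24.75·4 = 198.
Substituting, 18·(b − 1) = 198, so b − 1 = 11 and b* = 12.
Then m − 4 = (4/11)·11 = 4, so m* = 8.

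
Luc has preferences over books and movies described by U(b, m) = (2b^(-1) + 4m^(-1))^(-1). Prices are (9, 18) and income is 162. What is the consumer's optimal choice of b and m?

b* = 6, m* = 6

For CES with ρ = -1, MRS = (2/4)·(m/b)^2.
Tangency: set MRS = p_b/p_m = 9/18 = 0.5.
So (m/b)^2 = 1; taking the square root, m/b = 1, i.e. m = b.
Substitute into the budget 9·b + 18·m = 162: 27·b = 162, so b* = 6 and m* = 6.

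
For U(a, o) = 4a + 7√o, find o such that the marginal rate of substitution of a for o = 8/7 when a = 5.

o = 1

MU_a = 4, MU_o = 7/(2√o).
MRS = 4 ÷ (7/(2√o)).
MRS depends only on o: (8/7)·√o = 8/7 ⇒ √o = (8/7)/(8/7) = 1 ⇒ o = 1.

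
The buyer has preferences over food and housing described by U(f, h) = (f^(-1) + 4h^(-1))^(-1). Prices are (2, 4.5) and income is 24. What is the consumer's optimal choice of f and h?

For CES with ρ = -1, MRS = (1/4)·(h/f)^2.
Tangency: set MRS = p_f/p_h = 2/4.5 = 4/9.
So (h/f)^2 = 16/9; taking the square root, h/f = 4/3, i.e. h = (4/3)·f.
Substitute into the budget 2·f + 4.5·h = 24: 8·f = 24, so f* = 3 and h* = (4/3)·3 = 4.

f* = 3, h* = 4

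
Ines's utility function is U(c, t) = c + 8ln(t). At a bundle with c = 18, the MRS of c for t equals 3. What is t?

MU_c = 1, MU_t = 8/t.
MRS = 1 ÷ (8/t).
MRS depends only on t: 0.125·t = 3 ⇒ t = 3/0.125 = 24.

t = 24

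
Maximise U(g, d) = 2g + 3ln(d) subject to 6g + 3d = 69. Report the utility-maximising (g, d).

MU_g = 2, MU_d = 3/d.
MRS = 2 ÷ (3/d).
Tangency: set MRS = p_g/p_d = 6/3 = 2.
MRS depends only on d: (2/3)·d = 2 ⇒ d* = 2/(2/3) = 3.
From the budget, 6·g = 69 − 3·3 = 60, so g* = 10.

g* = 10, d* = 3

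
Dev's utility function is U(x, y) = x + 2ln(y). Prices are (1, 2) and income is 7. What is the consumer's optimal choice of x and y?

MU_x = 1, MU_y = 2/y.
MRS = 1 ÷ (2/y).
Tangency: set MRS = p_x/p_y = 1/2 = 0.5.
MRS depends only on y: 0.5·y = 0.5 ⇒ y* = 0.5/0.5 = 1.
From the budget, 1·x = 7 − 2·1 = 5, so x* = 5.

x* = 5, y* = 1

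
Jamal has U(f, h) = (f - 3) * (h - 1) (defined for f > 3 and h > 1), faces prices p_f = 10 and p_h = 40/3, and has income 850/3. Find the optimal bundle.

f* = 15, h* = 10

MU_f = (h−1), MU_h = (f−3).
MRS = (h−1)/(f−3).
Tangency: set MRS = p_f/p_h = 10/(40/3) = 0.75.
So (h − 1)/(f − 3) = 0.75, i.e. (h − 1) = 0.75·(f − 3).
Rewrite the budget in excess-of-subsistence terms: 10·(f − 3) + (40/3)·(h − 1) = 850/3 − 10·3 − (40/3)·1 = 240.
Substituting, 20·(f − 3) = 240, so f − 3 = 12 and f* = 15.
Then h − 1 = 0.75·12 = 9, so h* = 10.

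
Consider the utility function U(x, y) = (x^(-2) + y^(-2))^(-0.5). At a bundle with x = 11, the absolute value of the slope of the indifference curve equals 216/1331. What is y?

For CES with ρ = -2, MRS = (y/x)^3.
Setting (y/11)^3 = 216/1331 gives y/11 = 6/11 and y = 6.

y = 6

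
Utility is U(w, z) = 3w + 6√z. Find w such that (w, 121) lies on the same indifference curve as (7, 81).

U(7, 81) = 75.
Set U(w, 121) = 75 and solve.
With z = 121: √121 = 11, so 3w = 75 − 6·11 = 9 and w = 3.
Check: U(3, 121) = 75.

w = 3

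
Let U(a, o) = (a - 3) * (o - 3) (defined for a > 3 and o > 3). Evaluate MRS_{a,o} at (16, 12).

MU_a = (o−3), MU_o = (a−3).
MRS = (o−3)/(a−3).
At (16, 12): MRS = 9/13.
That is, one extra unit of a is worth 9/13 units of o at the margin.

MRS = 9/13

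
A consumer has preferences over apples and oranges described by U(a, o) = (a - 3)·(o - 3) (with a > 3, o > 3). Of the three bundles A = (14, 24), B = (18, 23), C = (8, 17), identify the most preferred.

Bundle B

Evaluate utility at each bundle:
U(A) = 231.
U(B) = 300.
U(C) = 70.
Highest utility is B, so B ≻ A ≻ C.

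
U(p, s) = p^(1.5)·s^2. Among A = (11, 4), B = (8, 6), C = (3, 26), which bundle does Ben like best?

Bundle C

Evaluate utility at each bundle:
U(A) = 583.726.
U(B) = 814.587.
U(C) = 3512.599.
Highest utility is C, so C ≻ B ≻ A.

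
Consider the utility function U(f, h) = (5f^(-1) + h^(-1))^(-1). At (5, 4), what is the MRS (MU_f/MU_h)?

MRS = 3.2

For CES with ρ = -1, MRS = (5/1)·(h/f)^2.
At (5, 4): MRS = 3.2.
So at (5, 4) the consumer would give up 3.2 units of h for one more unit of f.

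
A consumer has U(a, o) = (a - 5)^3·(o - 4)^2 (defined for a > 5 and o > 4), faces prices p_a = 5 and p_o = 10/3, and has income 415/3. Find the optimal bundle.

MU_a = 3·(a−5)^2·(o−4)^2, MU_o = 2·(a−5)^3·(o−4).
MRS = (3/2)·(o−4)/(a−5).
Tangency: set MRS = p_a/p_o = 5/(10/3) = 1.5.
So (3/2)·(o − 4)/(a − 5) = 1.5, i.e. (o − 4) = (a − 5).
Rewrite the budget in excess-of-subsistence terms: 5·(a − 5) + (10/3)·(o − 4) = 415/3 − 5·5 − (10/3)·4 = 100.
Substituting, (25/3)·(a − 5) = 100, so a − 5 = 12 and a* = 17.
Then o − 4 = 12, so o* = 16.

a* = 17, o* = 16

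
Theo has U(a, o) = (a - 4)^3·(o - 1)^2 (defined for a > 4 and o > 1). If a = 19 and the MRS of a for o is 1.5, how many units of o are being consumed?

MU_a = 3·(a−4)^2·(o−1)^2, MU_o = 2·(a−4)^3·(o−1).
MRS = (3/2)·(o−1)/(a−4).
Substitute a = 19: MRS = (o − 1)/10. Setting this equal to 1.5 gives o − 1 = 1.5·10 = 15, so o = 16.

o = 16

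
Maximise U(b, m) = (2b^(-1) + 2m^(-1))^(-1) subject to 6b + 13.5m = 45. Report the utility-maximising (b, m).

b* = 3, m* = 2

For CES with ρ = -1, MRS = (m/b)^2.
Tangency: set MRS = p_b/p_m = 6/13.5 = 4/9.
So (m/b)^2 = 4/9; taking the square root, m/b = 2/3, i.e. m = (2/3)·b.
Substitute into the budget 6·b + 13.5·m = 45: 15·b = 45, so b* = 3 and m* = (2/3)·3 = 2.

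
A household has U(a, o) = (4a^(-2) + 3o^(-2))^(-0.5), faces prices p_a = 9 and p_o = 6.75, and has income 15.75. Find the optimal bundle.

For CES with ρ = -2, MRS = (4/3)·(o/a)^3.
Tangency: set MRS = p_a/p_o = 9/6.75 = 4/3.
So (o/a)^3 = 1; taking the cube root, o/a = 1, i.e. o = a.
Substitute into the budget 9·a + 6.75·o = 15.75: 15.75·a = 15.75, so a* = 1 and o* = 1.

a* = 1, o* = 1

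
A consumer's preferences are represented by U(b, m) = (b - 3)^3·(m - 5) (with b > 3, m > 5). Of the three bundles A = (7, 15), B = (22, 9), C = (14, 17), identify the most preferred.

Bundle B

Evaluate utility at each bundle:
U(A) = 640.
U(B) = 27436.
U(C) = 15972.
Highest utility is B, so B ≻ C ≻ A.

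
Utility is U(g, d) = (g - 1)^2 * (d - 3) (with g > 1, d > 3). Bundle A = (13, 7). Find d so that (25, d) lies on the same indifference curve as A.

U(13, 7) = 576.
Set U(25, d) = 576 and solve.
With g = 25: (25 − 1)^2 = 576, so (d − 3) = 576/576 = 1.
So d = 3 + 1 = 4.
Check: U(25, 4) = 576.

d = 4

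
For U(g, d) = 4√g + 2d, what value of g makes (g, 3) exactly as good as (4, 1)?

g = 1

U(4, 1) = 10.
Set U(g, 3) = 10 and solve.
With d = 3: 4√g = 10 − 2·3 = 4, so √g = 1 and g = 1.
Check: U(1, 3) = 10.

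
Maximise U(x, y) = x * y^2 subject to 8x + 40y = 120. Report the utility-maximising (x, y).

MU_x = y^2 and MU_y = 2·x·y.
MRS = MU_x/MU_y = (1/2)·y/x.
Tangency: set MRS = p_x/p_y = 8/40 = 0.2.
So (1/2)·y/x = 0.2, i.e. y = 0.4·x.
Substitute into the budget 8·x + 40·y = 120: 24·x = 120, so x* = 5.
Then y* = 0.4·5 = 2.

x* = 5, y* = 2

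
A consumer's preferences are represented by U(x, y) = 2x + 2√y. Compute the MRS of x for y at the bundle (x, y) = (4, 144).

MRS = 24

MU_x = 2, MU_y = 2/(2√y).
MRS = 2 ÷ (2/(2√y)).
At (4, 144): MRS = 24.
The indifference curve has slope −24 at this bundle.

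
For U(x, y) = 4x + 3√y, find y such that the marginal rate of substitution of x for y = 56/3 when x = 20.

MU_x = 4, MU_y = 3/(2√y).
MRS = 4 ÷ (3/(2√y)).
MRS depends only on y: (8/3)·√y = 56/3 ⇒ √y = (56/3)/(8/3) = 7 ⇒ y = 49.

y = 49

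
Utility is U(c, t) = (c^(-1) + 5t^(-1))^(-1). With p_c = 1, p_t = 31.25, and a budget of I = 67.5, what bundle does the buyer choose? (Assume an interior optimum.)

For CES with ρ = -1, MRS = (1/5)·(t/c)^2.
Tangency: set MRS = p_c/p_t = 1/31.25 = 4/125.
So (t/c)^2 = 4/25; taking the square root, t/c = 0.4, i.e. t = 0.4·c.
Substitute into the budget 1·c + 31.25·t = 67.5: 13.5·c = 67.5, so c* = 5 and t* = 0.4·5 = 2.

c* = 5, t* = 2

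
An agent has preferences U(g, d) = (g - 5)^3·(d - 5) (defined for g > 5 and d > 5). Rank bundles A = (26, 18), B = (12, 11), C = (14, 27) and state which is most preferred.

Evaluate utility at each bundle:
U(A) = 120393.
U(B) = 2058.
U(C) = 16038.
Highest utility is A, so A ≻ C ≻ B.

Bundle A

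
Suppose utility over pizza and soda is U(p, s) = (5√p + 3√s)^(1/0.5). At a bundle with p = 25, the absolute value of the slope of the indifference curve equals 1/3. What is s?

s = 1

For CES with ρ = 0.5, MRS = (5/3)·√(s/p).
Setting (5/3)·√(s/25) = 1/3 gives √(s/25) = 0.2, so s/25 = 1/25 and s = 1.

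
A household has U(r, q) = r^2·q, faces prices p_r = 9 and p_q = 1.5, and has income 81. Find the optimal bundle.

r* = 6, q* = 18

MU_r = 2·r·q and MU_q = r^2.
MRS = MU_r/MU_q = (2/1)·q/r.
Tangency: set MRS = p_r/p_q = 9/1.5 = 6.
So (2/1)·q/r = 6, i.e. q = 3·r.
Substitute into the budget 9·r + 1.5·q = 81: 13.5·r = 81, so r* = 6.
Then q* = 3·6 = 18.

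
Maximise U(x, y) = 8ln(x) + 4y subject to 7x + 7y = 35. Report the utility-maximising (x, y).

x* = 2, y* = 3

MU_x = 8/x, MU_y = 4.
MRS = 8/x ÷ 4.
Tangency: set MRS = p_x/p_y = 7/7 = 1.
MRS depends only on x: 2/x = 1 ⇒ x* = 2/1 = 2.
From the budget, 7·y = 35 − 7·2 = 21, so y* = 3.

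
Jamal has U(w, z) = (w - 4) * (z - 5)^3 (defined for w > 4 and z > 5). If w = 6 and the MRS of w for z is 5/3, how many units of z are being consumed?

MU_w = (z−5)^3, MU_z = 3·(w−4)·(z−5)^2.
MRS = (1/3)·(z−5)/(w−4).
Substitute w = 6: MRS = (z − 5)/6. Setting this equal to 5/3 gives z − 5 = (5/3)·6 = 10, so z = 15.

z = 15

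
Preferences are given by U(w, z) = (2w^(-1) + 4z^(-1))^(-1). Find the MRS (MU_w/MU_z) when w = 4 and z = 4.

For CES with ρ = -1, MRS = (2/4)·(z/w)^2.
At (4, 4): MRS = 0.5.
The indifference curve has slope −0.5 at this bundle.

MRS = 0.5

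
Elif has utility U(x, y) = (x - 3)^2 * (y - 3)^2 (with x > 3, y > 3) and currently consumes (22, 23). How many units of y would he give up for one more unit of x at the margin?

MRS = 20/19

MU_x = 2·(x−3)·(y−3)^2, MU_y = 2·(x−3)^2·(y−3).
MRS = (y−3)/(x−3).
At (22, 23): MRS = 20/19.
That is, one extra unit of x is worth 20/19 units of y at the margin.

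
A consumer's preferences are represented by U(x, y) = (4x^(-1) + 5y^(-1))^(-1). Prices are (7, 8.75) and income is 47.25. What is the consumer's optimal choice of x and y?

For CES with ρ = -1, MRS = (4/5)·(y/x)^2.
Tangency: set MRS = p_x/p_y = 7/8.75 = 0.8.
So (y/x)^2 = 1; taking the square root, y/x = 1, i.e. y = x.
Substitute into the budget 7·x + 8.75·y = 47.25: 15.75·x = 47.25, so x* = 3 and y* = 3.

x* = 3, y* = 3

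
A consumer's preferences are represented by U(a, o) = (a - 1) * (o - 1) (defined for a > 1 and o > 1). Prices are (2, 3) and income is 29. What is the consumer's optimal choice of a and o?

MU_a = (o−1), MU_o = (a−1).
MRS = (o−1)/(a−1).
Tangency: set MRS = p_a/p_o = 2/3.
So (o − 1)/(a − 1) = 2/3, i.e. (o − 1) = (2/3)·(a − 1).
Rewrite the budget in excess-of-subsistence terms: 2·(a − 1) + 3·(o − 1) = 29 − 2·1 − 3·1 = 24.
Substituting, 4·(a − 1) = 24, so a − 1 = 6 and a* = 7.
Then o − 1 = (2/3)·6 = 4, so o* = 5.

a* = 7, o* = 5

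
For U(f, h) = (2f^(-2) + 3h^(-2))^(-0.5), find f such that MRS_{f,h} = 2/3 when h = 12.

f = 12

For CES with ρ = -2, MRS = (2/3)·(h/f)^3.
Setting (2/3)·(12/f)^3 = 2/3 gives (12/f)^3 = 1, so 12/f = 1 and f = 12.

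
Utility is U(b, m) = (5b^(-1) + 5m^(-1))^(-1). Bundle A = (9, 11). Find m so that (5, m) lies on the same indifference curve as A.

m = 495

U depends on (b, m) only through S = 5b^(-1) + 5m^(-1), so equal utility means equal S. At (9, 11): S = 100/99.
With b = 5: 5·5^(-1) = 1, so 5m^(-1) = 100/99 − 1 = 1/99, i.e. m^(-1) = 1/495.
Hence m = 1/(1/495) = 495.
Check: U(5, 495) = 0.99.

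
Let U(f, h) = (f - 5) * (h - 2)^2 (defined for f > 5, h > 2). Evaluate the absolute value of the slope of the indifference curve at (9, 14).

MRS = 1.5

MU_f = (h−2)^2, MU_h = 2·(f−5)·(h−2).
MRS = (1/2)·(h−2)/(f−5).
At (9, 14): MRS = 1.5.
That is, one extra unit of f is worth 1.5 units of h at the margin.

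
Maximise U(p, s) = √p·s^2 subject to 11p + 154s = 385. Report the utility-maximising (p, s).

MU_p = 0.5·p^(-0.5)·s^2 and MU_s = 2·√p·s.
MRS = MU_p/MU_s = (0.25)·s/p.
Tangency: set MRS = p_p/p_s = 11/154 = 1/14.
So (0.25)·s/p = 1/14, i.e. s = (2/7)·p.
Substitute into the budget 11·p + 154·s = 385: 55·p = 385, so p* = 7.
Then s* = (2/7)·7 = 2.

p* = 7, s* = 2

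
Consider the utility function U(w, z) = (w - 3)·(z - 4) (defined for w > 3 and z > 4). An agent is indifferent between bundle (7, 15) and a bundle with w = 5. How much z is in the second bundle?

U(7, 15) = 44.
Set U(5, z) = 44 and solve.
With w = 5: (5 − 3) = 2, so (z − 4) = 44/2 = 22.
So z = 4 + 22 = 26.
Check: U(5, 26) = 44.

z = 26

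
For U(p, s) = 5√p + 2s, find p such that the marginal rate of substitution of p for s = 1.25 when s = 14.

p = 1

MU_p = 5/(2√p), MU_s = 2.
MRS = 5/(2√p) ÷ 2.
MRS depends only on p: 1.25/√p = 1.25 ⇒ √p = 1.25/1.25 = 1 ⇒ p = 1.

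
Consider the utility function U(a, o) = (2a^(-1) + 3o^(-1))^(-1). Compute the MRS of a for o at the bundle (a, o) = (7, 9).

MRS = 54/49

For CES with ρ = -1, MRS = (2/3)·(o/a)^2.
At (7, 9): MRS = 54/49.
The indifference curve has slope −54/49 at this bundle.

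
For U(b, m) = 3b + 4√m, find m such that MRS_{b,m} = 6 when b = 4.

MU_b = 3, MU_m = 4/(2√m).
MRS = 3 ÷ (4/(2√m)).
MRS depends only on m: 1.5·√m = 6 ⇒ √m = 6/1.5 = 4 ⇒ m = 16.

m = 16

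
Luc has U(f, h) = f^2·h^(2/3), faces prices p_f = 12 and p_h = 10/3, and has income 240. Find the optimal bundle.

MU_f = 2·f·h^(2/3) and MU_h = 2/3·f^2·h^(-1/3).
MRS = MU_f/MU_h = (3)·h/f.
Tangency: set MRS = p_f/p_h = 12/(10/3) = 3.6.
So (3)·h/f = 3.6, i.e. h = 1.2·f.
Substitute into the budget 12·f + (10/3)·h = 240: 16·f = 240, so f* = 15.
Then h* = 1.2·15 = 18.

f* = 15, h* = 18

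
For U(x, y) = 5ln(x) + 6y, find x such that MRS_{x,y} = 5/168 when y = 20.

MU_x = 5/x, MU_y = 6.
MRS = 5/x ÷ 6.
MRS depends only on x: (5/6)/x = 5/168 ⇒ x = (5/6)/(5/168) = 28.

x = 28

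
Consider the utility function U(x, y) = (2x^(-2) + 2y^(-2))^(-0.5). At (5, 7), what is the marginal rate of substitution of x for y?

MRS = 343/125

For CES with ρ = -2, MRS = (y/x)^3.
At (5, 7): MRS = 343/125.
So at (5, 7) the consumer would give up 343/125 units of y for one more unit of x.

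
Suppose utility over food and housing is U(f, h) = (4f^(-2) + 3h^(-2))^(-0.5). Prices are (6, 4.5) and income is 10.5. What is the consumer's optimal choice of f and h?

For CES with ρ = -2, MRS = (4/3)·(h/f)^3.
Tangency: set MRS = p_f/p_h = 6/4.5 = 4/3.
So (h/f)^3 = 1; taking the cube root, h/f = 1, i.e. h = f.
Substitute into the budget 6·f + 4.5·h = 10.5: 10.5·f = 10.5, so f* = 1 and h* = 1.

f* = 1, h* = 1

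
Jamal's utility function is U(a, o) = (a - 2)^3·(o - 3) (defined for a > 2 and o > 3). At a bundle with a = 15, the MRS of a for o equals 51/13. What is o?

MU_a = 3·(a−2)^2·(o−3), MU_o = (a−2)^3.
MRS = (3/1)·(o−3)/(a−2).
Substitute a = 15: MRS = (o − 3)/(13/3). Setting this equal to 51/13 gives o − 3 = (51/13)·(13/3) = 17, so o = 20.

o = 20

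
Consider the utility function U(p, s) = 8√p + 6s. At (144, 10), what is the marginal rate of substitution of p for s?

MRS = 1/18

MU_p = 8/(2√p), MU_s = 6.
MRS = 8/(2√p) ÷ 6.
At (144, 10): MRS = 1/18.
That is, one extra unit of p is worth 1/18 units of s at the margin.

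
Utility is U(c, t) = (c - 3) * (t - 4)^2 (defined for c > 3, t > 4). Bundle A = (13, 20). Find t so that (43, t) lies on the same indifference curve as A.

U(13, 20) = 2560.
Set U(43, t) = 2560 and solve.
With c = 43: (43 − 3) = 40, so (t − 4)^2 = 2560/40 = 64.
Taking the square root (with t > 4): t − 4 = 8, so t = 12.
Check: U(43, 12) = 2560.

t = 12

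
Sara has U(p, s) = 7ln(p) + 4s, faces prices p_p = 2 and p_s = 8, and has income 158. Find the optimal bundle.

p* = 7, s* = 18

MU_p = 7/p, MU_s = 4.
MRS = 7/p ÷ 4.
Tangency: set MRS = p_p/p_s = 2/8 = 0.25.
MRS depends only on p: 1.75/p = 0.25 ⇒ p* = 1.75/0.25 = 7.
From the budget, 8·s = 158 − 2·7 = 144, so s* = 18.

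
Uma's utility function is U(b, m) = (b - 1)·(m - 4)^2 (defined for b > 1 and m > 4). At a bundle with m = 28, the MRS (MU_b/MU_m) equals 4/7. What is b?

b = 22

MU_b = (m−4)^2, MU_m = 2·(b−1)·(m−4).
MRS = (1/2)·(m−4)/(b−1).
Substitute m = 28: MRS = 12/(b − 1). Setting this equal to 4/7 gives b − 1 = 12/(4/7) = 21, so b = 22.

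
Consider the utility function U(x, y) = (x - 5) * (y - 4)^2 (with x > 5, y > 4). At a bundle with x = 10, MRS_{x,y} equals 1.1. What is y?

y = 15

MU_x = (y−4)^2, MU_y = 2·(x−5)·(y−4).
MRS = (1/2)·(y−4)/(x−5).
Substitute x = 10: MRS = (y − 4)/10. Setting this equal to 1.1 gives y − 4 = 1.1·10 = 11, so y = 15.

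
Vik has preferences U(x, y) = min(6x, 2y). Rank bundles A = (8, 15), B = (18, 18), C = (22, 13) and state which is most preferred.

Evaluate utility at each bundle:
U(A) = 30.
U(B) = 36.
U(C) = 26.
Highest utility is B, so B ≻ A ≻ C.

Bundle B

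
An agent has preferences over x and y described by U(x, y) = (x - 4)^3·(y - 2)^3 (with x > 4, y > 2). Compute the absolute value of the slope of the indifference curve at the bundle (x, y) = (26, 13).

MRS = 0.5

MU_x = 3·(x−4)^2·(y−2)^3, MU_y = 3·(x−4)^3·(y−2)^2.
MRS = (y−2)/(x−4).
At (26, 13): MRS = 0.5.
The indifference curve has slope −0.5 at this bundle.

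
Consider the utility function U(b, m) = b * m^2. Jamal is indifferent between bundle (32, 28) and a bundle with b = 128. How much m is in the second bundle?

m = 14

U(32, 28) = 25088.
Set U(128, m) = 25088 and solve.
With b = 128: m^2 = 25088/128 = 196; taking the square root, m = 14.
Check: U(128, 14) = 25088.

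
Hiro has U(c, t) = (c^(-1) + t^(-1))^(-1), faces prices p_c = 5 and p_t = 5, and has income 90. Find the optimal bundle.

c* = 9, t* = 9

For CES with ρ = -1, MRS = (t/c)^2.
Tangency: set MRS = p_c/p_t = 5/5 = 1.
So (t/c)^2 = 1; taking the square root, t/c = 1, i.e. t = c.
Substitute into the budget 5·c + 5·t = 90: 10·c = 90, so c* = 9 and t* = 9.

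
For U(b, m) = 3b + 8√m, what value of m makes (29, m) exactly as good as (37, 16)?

m = 49

U(37, 16) = 143.
Set U(29, m) = 143 and solve.
With b = 29: 8√m = 143 − 3·29 = 56, so √m = 7 and m = 49.
Check: U(29, 49) = 143.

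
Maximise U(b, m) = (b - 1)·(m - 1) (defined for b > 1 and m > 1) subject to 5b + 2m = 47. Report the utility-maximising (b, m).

MU_b = (m−1), MU_m = (b−1).
MRS = (m−1)/(b−1).
Tangency: set MRS = p_b/p_m = 5/2 = 2.5.
So (m − 1)/(b − 1) = 2.5, i.e. (m − 1) = 2.5·(b − 1).
Rewrite the budget in excess-of-subsistence terms: 5·(b − 1) + 2·(m − 1) = 47 − 5·1 − 2·1 = 40.
Substituting, 10·(b − 1) = 40, so b − 1 = 4 and b* = 5.
Then m − 1 = 2.5·4 = 10, so m* = 11.

b* = 5, m* = 11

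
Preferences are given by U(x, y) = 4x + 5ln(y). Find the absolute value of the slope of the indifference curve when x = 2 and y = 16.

MU_x = 4, MU_y = 5/y.
MRS = 4 ÷ (5/y).
At (2, 16): MRS = 12.8.
So at (2, 16) the consumer would give up 12.8 units of y for one more unit of x.

MRS = 12.8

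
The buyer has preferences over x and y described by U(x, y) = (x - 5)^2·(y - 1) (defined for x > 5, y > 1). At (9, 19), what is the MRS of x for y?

MRS = 9

MU_x = 2·(x−5)·(y−1), MU_y = (x−5)^2.
MRS = (2/1)·(y−1)/(x−5).
At (9, 19): MRS = 9.
The indifference curve has slope −9 at this bundle.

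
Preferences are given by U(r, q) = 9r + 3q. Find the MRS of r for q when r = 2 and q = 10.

MU_r = 9, MU_q = 3, so MRS = 9/3 = 3 at every bundle.
At (2, 10): MRS = 3.
So at (2, 10) the consumer would give up 3 units of q for one more unit of r.

MRS = 3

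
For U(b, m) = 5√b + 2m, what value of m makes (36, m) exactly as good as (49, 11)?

m = 13.5

U(49, 11) = 57.
Set U(36, m) = 57 and solve.
With b = 36: √36 = 6, so 2m = 57 − 5·6 = 27 and m = 13.5.
Check: U(36, 13.5) = 57.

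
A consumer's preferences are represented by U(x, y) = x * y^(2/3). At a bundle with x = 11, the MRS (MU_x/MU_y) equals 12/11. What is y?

y = 8

MU_x = y^(2/3) and MU_y = 2/3·x·y^(-1/3).
MRS = MU_x/MU_y = (1.5)·y/x.
Substitute x = 11: MRS = y/(22/3). Setting y/(22/3) = 12/11 gives y = (12/11)·(22/3) = 8.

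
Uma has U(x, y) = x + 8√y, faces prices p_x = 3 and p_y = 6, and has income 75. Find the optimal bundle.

MU_x = 1, MU_y = 8/(2√y).
MRS = 1 ÷ (8/(2√y)).
Tangency: set MRS = p_x/p_y = 3/6 = 0.5.
MRS depends only on y: 0.25·√y = 0.5 ⇒ √y = 0.5/0.25 = 2 ⇒ y* = 4.
From the budget, 3·x = 75 − 6·4 = 51, so x* = 17.

x* = 17, y* = 4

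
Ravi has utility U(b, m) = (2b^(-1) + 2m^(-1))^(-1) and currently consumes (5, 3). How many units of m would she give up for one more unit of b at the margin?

MRS = 9/25

For CES with ρ = -1, MRS = (m/b)^2.
At (5, 3): MRS = 9/25.
The indifference curve has slope −9/25 at this bundle.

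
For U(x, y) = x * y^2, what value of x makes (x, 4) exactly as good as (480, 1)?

x = 30

U(480, 1) = 480.
Set U(x, 4) = 480 and solve.
With y = 4: 4^2 = 16, so x = 480/16 = 30.
Check: U(30, 4) = 480.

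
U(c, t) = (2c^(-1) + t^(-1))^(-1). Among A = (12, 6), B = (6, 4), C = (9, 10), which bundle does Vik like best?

Evaluate utility at each bundle:
U(A) = 3.000.
U(B) = 1.714.
U(C) = 3.103.
Highest utility is C, so C ≻ A ≻ B.

Bundle C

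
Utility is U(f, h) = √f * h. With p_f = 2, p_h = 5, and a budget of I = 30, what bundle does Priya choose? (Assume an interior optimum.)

f* = 5, h* = 4

MU_f = 0.5·f^(-0.5)·h and MU_h = √f.
MRS = MU_f/MU_h = (0.5)·h/f.
Tangency: set MRS = p_f/p_h = 2/5 = 0.4.
So (0.5)·h/f = 0.4, i.e. h = 0.8·f.
Substitute into the budget 2·f + 5·h = 30: 6·f = 30, so f* = 5.
Then h* = 0.8·5 = 4.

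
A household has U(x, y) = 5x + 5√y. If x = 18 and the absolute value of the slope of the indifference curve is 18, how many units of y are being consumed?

y = 81

MU_x = 5, MU_y = 5/(2√y).
MRS = 5 ÷ (5/(2√y)).
MRS depends only on y: 2·√y = 18 ⇒ √y = 18/2 = 9 ⇒ y = 81.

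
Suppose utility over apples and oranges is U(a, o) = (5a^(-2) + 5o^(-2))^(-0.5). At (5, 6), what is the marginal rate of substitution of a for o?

MRS = 216/125

For CES with ρ = -2, MRS = (o/a)^3.
At (5, 6): MRS = 216/125.
So at (5, 6) the consumer would give up 216/125 units of o for one more unit of a.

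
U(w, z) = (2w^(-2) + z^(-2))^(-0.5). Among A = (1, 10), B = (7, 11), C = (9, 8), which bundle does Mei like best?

Evaluate utility at each bundle:
U(A) = 0.705.
U(B) = 4.514.
U(C) = 4.980.
Highest utility is C, so C ≻ B ≻ A.

Bundle C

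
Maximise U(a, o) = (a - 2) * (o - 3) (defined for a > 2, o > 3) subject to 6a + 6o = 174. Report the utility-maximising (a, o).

a* = 14, o* = 15

MU_a = (o−3), MU_o = (a−2).
MRS = (o−3)/(a−2).
Tangency: set MRS = p_a/p_o = 6/6 = 1.
So (o − 3)/(a − 2) = 1, i.e. (o − 3) = (a − 2).
Rewrite the budget in excess-of-subsistence terms: 6·(a − 2) + 6·(o − 3) = 174 − 6·2 − 6·3 = 144.
Substituting, 12·(a − 2) = 144, so a − 2 = 12 and a* = 14.
Then o − 3 = 12, so o* = 15.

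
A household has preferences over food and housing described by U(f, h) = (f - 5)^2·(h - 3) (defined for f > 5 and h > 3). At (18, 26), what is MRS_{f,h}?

MRS = 46/13

MU_f = 2·(f−5)·(h−3), MU_h = (f−5)^2.
MRS = (2/1)·(h−3)/(f−5).
At (18, 26): MRS = 46/13.
So at (18, 26) the consumer would give up 46/13 units of h for one more unit of f.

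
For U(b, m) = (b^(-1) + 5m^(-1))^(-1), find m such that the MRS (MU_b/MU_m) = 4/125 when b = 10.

For CES with ρ = -1, MRS = (1/5)·(m/b)^2.
Setting (1/5)·(m/10)^2 = 4/125 gives (m/10)^2 = 4/25, so m/10 = 0.4 and m = 4.

m = 4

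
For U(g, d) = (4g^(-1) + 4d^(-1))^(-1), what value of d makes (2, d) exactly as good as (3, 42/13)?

d = 7

U depends on (g, d) only through S = 4g^(-1) + 4d^(-1), so equal utility means equal S. At (3, 42/13): S = 18/7.
With g = 2: 4·2^(-1) = 2, so 4d^(-1) = 18/7 − 2 = 4/7, i.e. d^(-1) = 1/7.
Hence d = 1/(1/7) = 7.
Check: U(2, 7) = 0.3889.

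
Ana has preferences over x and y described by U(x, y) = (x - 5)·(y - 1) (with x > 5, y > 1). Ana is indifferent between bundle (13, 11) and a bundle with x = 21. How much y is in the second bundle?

U(13, 11) = 80.
Set U(21, y) = 80 and solve.
With x = 21: (21 − 5) = 16, so (y − 1) = 80/16 = 5.
So y = 1 + 5 = 6.
Check: U(21, 6) = 80.

y = 6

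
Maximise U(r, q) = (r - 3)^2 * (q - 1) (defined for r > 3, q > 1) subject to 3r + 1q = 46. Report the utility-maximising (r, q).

r* = 11, q* = 13

MU_r = 2·(r−3)·(q−1), MU_q = (r−3)^2.
MRS = (2/1)·(q−1)/(r−3).
Tangency: set MRS = p_r/p_q = 3/1 = 3.
So (2/1)·(q − 1)/(r − 3) = 3, i.e. (q − 1) = 1.5·(r − 3).
Rewrite the budget in excess-of-subsistence terms: 3·(r − 3) + 1·(q − 1) = 46 − 3·3 − 1·1 = 36.
Substituting, 4.5·(r − 3) = 36, so r − 3 = 8 and r* = 11.
Then q − 1 = 1.5·8 = 12, so q* = 13.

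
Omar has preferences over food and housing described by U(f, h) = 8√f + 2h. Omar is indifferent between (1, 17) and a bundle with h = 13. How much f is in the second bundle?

U(1, 17) = 42.
Set U(f, 13) = 42 and solve.
With h = 13: 8√f = 42 − 2·13 = 16, so √f = 2 and f = 4.
Check: U(4, 13) = 42.

f = 4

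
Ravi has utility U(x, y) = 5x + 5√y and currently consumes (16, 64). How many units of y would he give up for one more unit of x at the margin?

MRS = 16

MU_x = 5, MU_y = 5/(2√y).
MRS = 5 ÷ (5/(2√y)).
At (16, 64): MRS = 16.
That is, one extra unit of x is worth 16 units of y at the margin.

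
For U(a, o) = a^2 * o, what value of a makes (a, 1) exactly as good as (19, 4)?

U(19, 4) = 1444.
Set U(a, 1) = 1444 and solve.
With o = 1: a^2 = 1444/1 = 1444; taking the square root, a = 38.
Check: U(38, 1) = 1444.

a = 38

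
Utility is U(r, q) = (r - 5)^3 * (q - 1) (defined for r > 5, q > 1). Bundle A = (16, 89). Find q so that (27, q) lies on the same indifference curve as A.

q = 12

U(16, 89) = 117128.
Set U(27, q) = 117128 and solve.
With r = 27: (27 − 5)^3 = 10648, so (q − 1) = 117128/10648 = 11.
So q = 1 + 11 = 12.
Check: U(27, 12) = 117128.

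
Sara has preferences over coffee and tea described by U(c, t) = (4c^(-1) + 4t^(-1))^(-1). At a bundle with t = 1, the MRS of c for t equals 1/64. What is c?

For CES with ρ = -1, MRS = (t/c)^2.
Setting (1/c)^2 = 1/64 gives 1/c = 0.125 and c = 8.

c = 8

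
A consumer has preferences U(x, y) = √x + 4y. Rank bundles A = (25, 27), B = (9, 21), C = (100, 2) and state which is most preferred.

Evaluate utility at each bundle:
U(A) = 113.000.
U(B) = 87.000.
U(C) = 18.000.
Highest utility is A, so A ≻ B ≻ C.

Bundle A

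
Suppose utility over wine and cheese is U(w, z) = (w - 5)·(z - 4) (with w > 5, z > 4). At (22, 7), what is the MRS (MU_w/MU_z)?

MRS = 3/17

MU_w = (z−4), MU_z = (w−5).
MRS = (z−4)/(w−5).
At (22, 7): MRS = 3/17.
So at (22, 7) the consumer would give up 3/17 units of z for one more unit of w.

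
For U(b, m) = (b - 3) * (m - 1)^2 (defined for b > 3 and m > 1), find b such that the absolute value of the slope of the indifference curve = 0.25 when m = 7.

MU_b = (m−1)^2, MU_m = 2·(b−3)·(m−1).
MRS = (1/2)·(m−1)/(b−3).
Substitute m = 7: MRS = 3/(b − 3). Setting this equal to 0.25 gives b − 3 = 3/0.25 = 12, so b = 15.

b = 15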